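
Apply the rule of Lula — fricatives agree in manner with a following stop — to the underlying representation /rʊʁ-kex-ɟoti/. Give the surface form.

The rule targets /ʁ/ (voiced uvular fricative), which sits before the trigger /k/ (stop).
The voiced uvular stop is [ɢ], so /ʁ/ → [ɢ].
The same rule applies at the second boundary: /x/ → [k] next to /ɟ/.

[rʊɢkekɟoti]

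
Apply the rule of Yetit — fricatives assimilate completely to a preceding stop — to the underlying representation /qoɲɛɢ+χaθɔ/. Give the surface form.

/χ/ is the segment targeted by the rule; it sits immediately after /ɢ/, so it assimilates completely and surfaces as [ɢ].

[qoɲɛɢɢaθɔ]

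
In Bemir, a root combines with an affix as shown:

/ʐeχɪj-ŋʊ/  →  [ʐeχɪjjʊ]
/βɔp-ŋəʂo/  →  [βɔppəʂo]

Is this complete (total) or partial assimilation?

total assimilation

Comparing underlying and surface forms, /ŋ/ → [j] is the alternation; the neighbouring /j/ is constant.
The output [j] is identical to the trigger /j/ — every feature (place, manner, voicing) has been copied — so this is total assimilation.
The other form behaves the same way: /ŋ/ → [p] after /p/ — in each case the output is a copy of the preceding consonant.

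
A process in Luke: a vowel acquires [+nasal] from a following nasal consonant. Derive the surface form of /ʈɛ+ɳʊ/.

[ʈɛ̃ɳʊ]

/ɛ/ sits next to the nasal /ɳ/ and is therefore nasalised to [ɛ̃].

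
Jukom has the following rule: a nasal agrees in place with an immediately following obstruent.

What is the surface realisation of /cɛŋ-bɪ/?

The rule targets /ŋ/ (voiced velar nasal), which sits before the trigger /b/ (bilabial).
The voiced bilabial nasal is [m], so /ŋ/ → [m].

[cɛmbɪ]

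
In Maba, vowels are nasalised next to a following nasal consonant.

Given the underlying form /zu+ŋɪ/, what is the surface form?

The vowel /u/ is adjacent to the following nasal /ŋ/, so it acquires [+nasal] and surfaces as [ũ].

[zũŋɪ]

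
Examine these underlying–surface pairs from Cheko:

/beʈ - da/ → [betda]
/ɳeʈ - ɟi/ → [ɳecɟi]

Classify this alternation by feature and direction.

Comparing underlying and surface forms, /ʈ/ → [t] is the alternation; the neighbouring /d/ is constant.
The change retroflex → alveolar matches the place of the following /d/, identifying this as place assimilation.
Manner and voice are unchanged, so the assimilation is partial, not total.
The other alternating form patterns the same way: /ʈ/ → [c] before /ɟ/ (retroflex → palatal, matching palatal) — only place changes, and always toward the following segment.
The trigger is the following segment, so the direction is regressive (anticipatory).

regressive place assimilation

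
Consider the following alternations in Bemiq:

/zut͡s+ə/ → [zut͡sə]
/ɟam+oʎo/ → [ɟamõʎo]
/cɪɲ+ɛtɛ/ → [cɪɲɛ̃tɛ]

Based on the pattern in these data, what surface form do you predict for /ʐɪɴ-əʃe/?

[ʐɪɴə̃ʃe]

The data show progressive nasality assimilation (vowel nasalisation): /o/ → [õ] after /m/; /ɛ/ → [ɛ̃] after /ɲ/ — a vowel is nasalised by an immediately preceding nasal consonant.
No change occurs in [zut͡sə] because the vowel at the boundary is adjacent to an oral consonant, not a nasal (/ə/ next to /t͡s/).
The vowel /ə/ is adjacent to the preceding nasal /ɴ/, so it acquires [+nasal] and surfaces as [ə̃].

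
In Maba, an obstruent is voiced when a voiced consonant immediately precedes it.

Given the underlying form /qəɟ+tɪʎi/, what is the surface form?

[qəɟdɪʎi]

/t/ is a voiceless alveolar stop. The preceding trigger /ɟ/ is voiced, so /t/ must become voiced as well.
The voiced alveolar stop is [d], so /t/ → [d].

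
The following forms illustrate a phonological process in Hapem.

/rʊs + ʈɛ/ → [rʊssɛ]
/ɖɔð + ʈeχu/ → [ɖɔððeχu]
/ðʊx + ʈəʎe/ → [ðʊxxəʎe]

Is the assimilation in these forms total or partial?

The segment that alternates is /ʈ/, which surfaces as [s] when adjacent to /s/.
The output [s] is identical to the trigger /s/ — every feature (place, manner, voicing) has been copied — so this is total assimilation.
The other forms behave the same way: /ʈ/ → [ð] after /ð/; /ʈ/ → [x] after /x/ — in each case the output is a copy of the preceding consonant.

total assimilation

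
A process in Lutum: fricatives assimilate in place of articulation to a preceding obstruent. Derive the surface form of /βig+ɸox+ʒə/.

[βigxoxɣə]

The rule targets /ɸ/ (voiceless bilabial fricative), which sits after the trigger /g/ (velar).
A voiceless velar fricative is [x], so the surface segment is [x].
At the second juncture, /ʒ/ likewise becomes [ɣ] adjacent to /x/.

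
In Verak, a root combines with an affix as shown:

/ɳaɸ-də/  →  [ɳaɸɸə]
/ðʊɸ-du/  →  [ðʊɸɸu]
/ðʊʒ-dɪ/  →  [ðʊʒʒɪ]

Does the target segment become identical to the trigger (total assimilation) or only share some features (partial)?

total assimilation

Underlying /d/ is realised as [ɸ] next to /ɸ/; /ɸ/ itself does not change.
The output [ɸ] is identical to the trigger /ɸ/ — every feature (place, manner, voicing) has been copied — so this is total assimilation.
The remaining alternation confirms this: /d/ → [ʒ] after /ʒ/ — in each case the output is a copy of the preceding consonant.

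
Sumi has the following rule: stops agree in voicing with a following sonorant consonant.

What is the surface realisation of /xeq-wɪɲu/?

[xeɢwɪɲu]

/q/ is a voiceless uvular stop. The following trigger /w/ is voiced, so /q/ must become voiced as well.
The voiced uvular stop is [ɢ], so /q/ → [ɢ].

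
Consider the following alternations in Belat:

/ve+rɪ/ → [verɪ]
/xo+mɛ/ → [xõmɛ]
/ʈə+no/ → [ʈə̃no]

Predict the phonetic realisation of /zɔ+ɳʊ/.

The data show regressive nasality assimilation (vowel nasalisation): /o/ → [õ] before /m/; /ə/ → [ə̃] before /n/ — a vowel is nasalised by an immediately following nasal consonant.
No change occurs in [verɪ] because the vowel at the boundary is adjacent to an oral consonant, not a nasal (/e/ next to /r/).
The vowel /ɔ/ is adjacent to the following nasal /ɳ/, so it acquires [+nasal] and surfaces as [ɔ̃].

[zɔ̃ɳʊ]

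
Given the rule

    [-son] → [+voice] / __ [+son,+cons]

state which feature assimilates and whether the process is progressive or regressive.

The structural change is [+voice], and the conditioning segment [+son,+cons] (a sonorant consonant) is itself voiced, so the target comes to share the voicing of its neighbour — voicing assimilation.
The conditioning segment sits to the right of the focus bar, meaning the trigger follows the segment that changes — regressive assimilation.

regressive voicing assimilation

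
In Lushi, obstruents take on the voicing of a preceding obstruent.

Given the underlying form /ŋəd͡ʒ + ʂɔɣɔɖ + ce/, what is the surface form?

The rule targets /ʂ/ (voiceless retroflex fricative), which sits after the trigger /d͡ʒ/ (voiced).
The voiced retroflex fricative is [ʐ], so /ʂ/ → [ʐ].
The same rule applies at the second boundary: /c/ → [ɟ] next to /ɖ/.

[ŋəd͡ʒʐɔɣɔɖɟe]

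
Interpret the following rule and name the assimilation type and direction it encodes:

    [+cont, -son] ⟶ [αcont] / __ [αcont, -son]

regressive manner assimilation

The rule copies [cont] (continuancy) from the environment onto the target fricatives; since [±cont] encodes the stop/fricative manner contrast, the assimilating dimension is manner.
The conditioning segment sits to the right of the focus bar, meaning the trigger follows the segment that changes — regressive assimilation.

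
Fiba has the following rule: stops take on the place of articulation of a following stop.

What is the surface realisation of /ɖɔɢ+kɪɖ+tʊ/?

[ɖɔgkɪdtʊ]

The rule targets /ɢ/ (voiced uvular stop), which sits before the trigger /k/ (velar).
Changing only its place to velar gives [g] — the voiced velar stop.
The same rule applies at the second boundary: /ɖ/ → [d] next to /t/.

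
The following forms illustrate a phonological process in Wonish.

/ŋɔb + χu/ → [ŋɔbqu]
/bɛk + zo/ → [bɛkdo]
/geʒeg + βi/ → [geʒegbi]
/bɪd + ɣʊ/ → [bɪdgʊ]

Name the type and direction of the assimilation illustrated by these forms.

Underlying /χ/ is realised as [q] next to /b/; /b/ itself does not change.
/χ/ is a fricative while /b/ is a stop; the output [q] is a stop, matching the trigger — so the feature that spreads is manner.
Place and voice are unchanged, so the assimilation is partial, not total.
The same holds elsewhere in the data: /z/ → [d] after /k/ (fricative → stop, matching a stop); /β/ → [b] after /g/ (fricative → stop, matching a stop); /ɣ/ → [g] after /d/ (fricative → stop, matching a stop) — only manner changes, and always toward the preceding segment.
Since the segment that changes follows the conditioning segment, the assimilation is progressive.

progressive manner assimilation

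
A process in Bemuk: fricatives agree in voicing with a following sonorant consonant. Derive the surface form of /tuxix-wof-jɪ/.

/x/ is a voiceless velar fricative. The following trigger /w/ is voiced, so /x/ must become voiced as well.
The voiced velar fricative is [ɣ], so /x/ → [ɣ].
The same rule applies at the second boundary: /f/ → [v] next to /j/.

[tuxiɣwovjɪ]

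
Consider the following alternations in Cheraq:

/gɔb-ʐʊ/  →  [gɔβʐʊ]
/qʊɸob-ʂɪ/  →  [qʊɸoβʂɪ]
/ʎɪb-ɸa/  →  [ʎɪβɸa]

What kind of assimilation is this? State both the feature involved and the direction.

Underlying /b/ is realised as [β] next to /ʐ/; /ʐ/ itself does not change.
/b/ is a stop while /ʐ/ is a fricative; the output [β] is a fricative, matching the trigger — so the feature that spreads is manner.
Place and voice are unchanged, so the assimilation is partial, not total.
The other alternating forms pattern the same way: /b/ → [β] before /ʂ/ (stop → fricative, matching a fricative); /b/ → [β] before /ɸ/ (stop → fricative, matching a fricative) — only manner changes, and always toward the following segment.
Since the segment that changes precedes the conditioning segment, the assimilation is regressive.

regressive manner assimilation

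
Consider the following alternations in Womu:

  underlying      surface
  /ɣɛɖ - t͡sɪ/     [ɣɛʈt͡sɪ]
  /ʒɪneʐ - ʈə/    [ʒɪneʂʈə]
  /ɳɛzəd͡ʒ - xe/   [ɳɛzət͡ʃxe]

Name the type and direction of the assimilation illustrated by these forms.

regressive voicing assimilation

Underlying /ɖ/ is realised as [ʈ] next to /t͡s/; /t͡s/ itself does not change.
/ɖ/ is voiced while /t͡s/ is voiceless; the output [ʈ] is voiceless, matching the trigger — so the feature that spreads is voicing.
Place and manner are unchanged, so the assimilation is partial, not total.
Checking the remaining alternations: /ʐ/ → [ʂ] before /ʈ/ (voiced → voiceless, matching voiceless); /d͡ʒ/ → [t͡ʃ] before /x/ (voiced → voiceless, matching voiceless) — only voicing changes, and always toward the following segment.
Since the segment that changes precedes the conditioning segment, the assimilation is regressive.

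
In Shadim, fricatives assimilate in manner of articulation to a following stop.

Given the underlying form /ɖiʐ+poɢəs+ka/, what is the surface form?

/ʐ/ is a voiced retroflex fricative. The following trigger /p/ is a stop, so /ʐ/ must become a stop as well.
The voiced retroflex stop is [ɖ], so /ʐ/ → [ɖ].
At the second juncture, /s/ likewise becomes [t] adjacent to /k/.

[ɖiɖpoɢətka]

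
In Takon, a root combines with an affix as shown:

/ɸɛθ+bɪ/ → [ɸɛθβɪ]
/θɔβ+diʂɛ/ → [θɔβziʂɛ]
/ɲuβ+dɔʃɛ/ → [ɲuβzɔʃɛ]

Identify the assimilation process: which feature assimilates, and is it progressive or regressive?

The segment that alternates is /b/, which surfaces as [β] when adjacent to /θ/.
/b/ is a stop while /θ/ is a fricative; the output [β] is a fricative, matching the trigger — so the feature that spreads is manner.
Place and voice are unchanged, so the assimilation is partial, not total.
Checking the remaining alternation: /d/ → [z] after /β/ (stop → fricative, matching a fricative) — only manner changes, and always toward the preceding segment.
The trigger is the preceding segment, so the direction is progressive (perseverative).

progressive manner assimilation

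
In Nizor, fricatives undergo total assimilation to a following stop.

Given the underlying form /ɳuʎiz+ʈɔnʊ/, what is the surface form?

/z/ is the segment targeted by the rule; it sits immediately before /ʈ/, so it assimilates completely and surfaces as [ʈ].

[ɳuʎiʈʈɔnʊ]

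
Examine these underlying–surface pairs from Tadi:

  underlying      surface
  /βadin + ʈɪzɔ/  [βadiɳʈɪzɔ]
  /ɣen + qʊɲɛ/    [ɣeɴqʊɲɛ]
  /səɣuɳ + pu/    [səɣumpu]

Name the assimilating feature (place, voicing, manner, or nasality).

place

Underlying /n/ is realised as [ɳ] next to /ʈ/; /ʈ/ itself does not change.
/n/ is alveolar while /ʈ/ is retroflex; the output [ɳ] is retroflex, matching the trigger — so the feature that spreads is place.
The same holds elsewhere in the data: /n/ → [ɴ] before /q/ (alveolar → uvular, matching uvular); /ɳ/ → [m] before /p/ (retroflex → bilabial, matching bilabial) — only place changes, and always toward the following segment.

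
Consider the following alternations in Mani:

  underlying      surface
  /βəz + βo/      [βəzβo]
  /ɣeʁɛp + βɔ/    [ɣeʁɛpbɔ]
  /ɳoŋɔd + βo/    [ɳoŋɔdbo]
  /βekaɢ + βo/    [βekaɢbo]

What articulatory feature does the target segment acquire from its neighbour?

manner

The segment that alternates is /β/, which surfaces as [b] when adjacent to /p/.
/β/ is a fricative while /p/ is a stop; the output [b] is a stop, matching the trigger — so the feature that spreads is manner.
Checking the remaining alternations: /β/ → [b] after /d/ (fricative → stop, matching a stop); /β/ → [b] after /ɢ/ (fricative → stop, matching a stop) — only manner changes, and always toward the preceding segment.
No alternation appears in [βəzβo]: there the adjacent consonants already agree in manner (/β/ and /z/ are both fricatives), so this form is consistent with the same rule.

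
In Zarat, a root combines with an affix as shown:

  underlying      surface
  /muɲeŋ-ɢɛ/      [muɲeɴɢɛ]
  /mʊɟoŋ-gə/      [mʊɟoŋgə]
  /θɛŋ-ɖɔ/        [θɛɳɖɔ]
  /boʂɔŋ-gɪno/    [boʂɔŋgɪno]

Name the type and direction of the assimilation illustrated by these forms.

regressive place assimilation

The segment that alternates is /ŋ/, which surfaces as [ɴ] when adjacent to /ɢ/.
/ŋ/ is velar while /ɢ/ is uvular; the output [ɴ] is uvular, matching the trigger — so the feature that spreads is place.
Manner and voice are unchanged, so the assimilation is partial, not total.
The other alternating form patterns the same way: /ŋ/ → [ɳ] before /ɖ/ (velar → retroflex, matching retroflex) — only place changes, and always toward the following segment.
No alternation appears in [mʊɟoŋgə], [boʂɔŋgɪno]: there the adjacent consonants already agree in place (/ŋ/ and /g/ are both velar; /ŋ/ and /g/ are both velar), so these forms are consistent with the same rule.
Since the segment that changes precedes the conditioning segment, the assimilation is regressive.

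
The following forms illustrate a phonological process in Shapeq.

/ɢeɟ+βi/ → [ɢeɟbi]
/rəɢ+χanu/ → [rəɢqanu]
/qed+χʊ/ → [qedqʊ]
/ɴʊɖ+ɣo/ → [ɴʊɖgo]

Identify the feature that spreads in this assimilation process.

manner

Underlying /β/ is realised as [b] next to /ɟ/; /ɟ/ itself does not change.
The change fricative → stop matches the manner of the preceding /ɟ/, identifying this as manner assimilation.
The same holds elsewhere in the data: /χ/ → [q] after /ɢ/ (fricative → stop, matching a stop); /χ/ → [q] after /d/ (fricative → stop, matching a stop); /ɣ/ → [g] after /ɖ/ (fricative → stop, matching a stop) — only manner changes, and always toward the preceding segment.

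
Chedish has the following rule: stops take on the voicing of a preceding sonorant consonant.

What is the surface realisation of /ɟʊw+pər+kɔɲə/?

[ɟʊwbərgɔɲə]

/p/ is a voiceless bilabial stop. The preceding trigger /w/ is voiced, so /p/ must become voiced as well.
The voiced bilabial stop is [b], so /p/ → [b].
The same rule applies at the second boundary: /k/ → [g] next to /r/.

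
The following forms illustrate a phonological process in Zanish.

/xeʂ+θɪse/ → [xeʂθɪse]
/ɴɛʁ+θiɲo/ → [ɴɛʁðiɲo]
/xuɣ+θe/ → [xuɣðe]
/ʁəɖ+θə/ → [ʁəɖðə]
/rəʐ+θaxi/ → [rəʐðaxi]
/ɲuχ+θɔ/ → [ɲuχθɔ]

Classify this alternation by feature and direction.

Underlying /θ/ is realised as [ð] next to /ʁ/; /ʁ/ itself does not change.
/θ/ is voiceless while /ʁ/ is voiced; the output [ð] is voiced, matching the trigger — so the feature that spreads is voicing.
Place and manner are unchanged, so the assimilation is partial, not total.
The other alternating forms pattern the same way: /θ/ → [ð] after /ɣ/ (voiceless → voiced, matching voiced); /θ/ → [ð] after /ɖ/ (voiceless → voiced, matching voiced); /θ/ → [ð] after /ʐ/ (voiceless → voiced, matching voiced) — only voicing changes, and always toward the preceding segment.
Nothing changes in [xeʂθɪse], [ɲuχθɔ]: there the adjacent consonants already agree in voicing (/θ/ and /ʂ/ are both voiceless; /θ/ and /χ/ are both voiceless), so these forms are consistent with the same rule.
Since the segment that changes follows the conditioning segment, the assimilation is progressive.

progressive voicing assimilation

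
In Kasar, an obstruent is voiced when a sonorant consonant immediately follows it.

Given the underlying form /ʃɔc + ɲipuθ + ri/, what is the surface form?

The rule targets /c/ (voiceless palatal stop), which sits before the trigger /ɲ/ (voiced).
Changing only its voicing to voiced gives [ɟ] — the voiced palatal stop.
The same rule applies at the second boundary: /θ/ → [ð] next to /r/.

[ʃɔɟɲipuðri]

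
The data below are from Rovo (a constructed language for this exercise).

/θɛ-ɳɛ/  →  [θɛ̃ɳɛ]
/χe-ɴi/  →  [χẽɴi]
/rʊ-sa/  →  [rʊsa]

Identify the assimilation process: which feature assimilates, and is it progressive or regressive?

regressive nasality assimilation (vowel nasalisation)

The vowel /ɛ/ surfaces as nasalised [ɛ̃] next to the following nasal /ɳ/ — it has acquired the [+nasal] feature of its neighbour.
The other form shows the same pattern: /e/ → [ẽ] before /ɴ/ — each time a vowel is nasalised next to a following nasal.
No change occurs in [rʊsa] because the vowel at the boundary is adjacent to an oral consonant, not a nasal (/ʊ/ next to /s/).
Because the conditioning nasal is to the right of the vowel that changes, the process is regressive (anticipatory).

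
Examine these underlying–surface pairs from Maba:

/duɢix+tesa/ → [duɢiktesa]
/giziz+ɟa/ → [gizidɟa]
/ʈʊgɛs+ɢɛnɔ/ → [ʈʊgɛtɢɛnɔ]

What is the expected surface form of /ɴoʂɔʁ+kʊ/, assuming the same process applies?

[ɴoʂɔɢkʊ]

The data show regressive manner assimilation: /x/ → [k] before /t/; /z/ → [d] before /ɟ/; /s/ → [t] before /ɢ/. In each pair only manner changes, matching the following consonant, while place and voice stay constant.
The rule targets /ʁ/ (voiced uvular fricative), which sits before the trigger /k/ (stop).
Changing only its manner to stop gives [ɢ] — the voiced uvular stop.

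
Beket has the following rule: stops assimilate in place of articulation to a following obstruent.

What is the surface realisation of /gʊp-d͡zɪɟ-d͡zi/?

[gʊtd͡zɪdd͡zi]

/p/ is a voiceless bilabial stop. The following trigger /d͡z/ is alveolar, so /p/ must become alveolar as well.
Changing only its place to alveolar gives [t] — the voiceless alveolar stop.
The same rule applies at the second boundary: /ɟ/ → [d] next to /d͡z/.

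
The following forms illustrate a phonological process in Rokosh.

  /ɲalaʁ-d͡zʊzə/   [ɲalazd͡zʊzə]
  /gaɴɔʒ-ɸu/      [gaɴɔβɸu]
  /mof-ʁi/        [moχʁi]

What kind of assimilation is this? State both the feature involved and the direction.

Comparing underlying and surface forms, /ʁ/ → [z] is the alternation; the neighbouring /d͡z/ is constant.
The change uvular → alveolar matches the place of the following /d͡z/, identifying this as place assimilation.
Manner and voice are unchanged, so the assimilation is partial, not total.
The same holds elsewhere in the data: /ʒ/ → [β] before /ɸ/ (postalveolar → bilabial, matching bilabial); /f/ → [χ] before /ʁ/ (labiodental → uvular, matching uvular) — only place changes, and always toward the following segment.
The trigger is the following segment, so the direction is regressive (anticipatory).

regressive place assimilation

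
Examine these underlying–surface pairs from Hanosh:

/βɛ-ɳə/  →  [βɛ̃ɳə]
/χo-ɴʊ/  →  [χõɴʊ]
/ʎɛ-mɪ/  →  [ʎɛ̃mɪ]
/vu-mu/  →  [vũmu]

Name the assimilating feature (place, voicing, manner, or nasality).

nasality

The vowel /ɛ/ surfaces as nasalised [ɛ̃] next to the following nasal /ɳ/ — it has acquired the [+nasal] feature of its neighbour.
Likewise in the remaining data: /o/ → [õ] before /ɴ/; /ɛ/ → [ɛ̃] before /m/; /u/ → [ũ] before /m/ — each time a vowel is nasalised next to a following nasal.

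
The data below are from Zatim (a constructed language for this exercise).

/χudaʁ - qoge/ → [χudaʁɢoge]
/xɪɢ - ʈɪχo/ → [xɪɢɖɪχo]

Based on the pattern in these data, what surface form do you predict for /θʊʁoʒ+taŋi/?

[θʊʁoʒdaŋi]

The data show progressive voicing assimilation: /q/ → [ɢ] after /ʁ/; /ʈ/ → [ɖ] after /ɢ/. In each pair only voicing changes, matching the preceding consonant, while place and manner stay constant.
The rule targets /t/ (voiceless alveolar stop), which sits after the trigger /ʒ/ (voiced).
A voiced alveolar stop is [d], so the surface segment is [d].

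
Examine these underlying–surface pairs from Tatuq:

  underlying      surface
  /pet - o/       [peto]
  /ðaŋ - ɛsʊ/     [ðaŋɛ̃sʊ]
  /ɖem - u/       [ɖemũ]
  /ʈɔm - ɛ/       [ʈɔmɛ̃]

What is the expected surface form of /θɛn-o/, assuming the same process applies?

The data show progressive nasality assimilation (vowel nasalisation): /ɛ/ → [ɛ̃] after /ŋ/; /u/ → [ũ] after /m/; /ɛ/ → [ɛ̃] after /m/ — a vowel is nasalised by an immediately preceding nasal consonant.
No change occurs in [peto] because the vowel at the boundary is adjacent to an oral consonant, not a nasal (/o/ next to /t/).
/o/ sits next to the nasal /n/ and is therefore nasalised to [õ].

[θɛnõ]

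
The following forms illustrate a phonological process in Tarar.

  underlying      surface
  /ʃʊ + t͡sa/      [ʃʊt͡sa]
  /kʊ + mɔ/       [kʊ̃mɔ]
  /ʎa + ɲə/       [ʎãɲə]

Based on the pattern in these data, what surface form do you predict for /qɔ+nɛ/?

[qɔ̃nɛ]

The data show regressive nasality assimilation (vowel nasalisation): /ʊ/ → [ʊ̃] before /m/; /a/ → [ã] before /ɲ/ — a vowel is nasalised by an immediately following nasal consonant.
No change occurs in [ʃʊt͡sa] because the vowel at the boundary is adjacent to an oral consonant, not a nasal (/ʊ/ next to /t͡s/).
The vowel /ɔ/ is adjacent to the following nasal /n/, so it acquires [+nasal] and surfaces as [ɔ̃].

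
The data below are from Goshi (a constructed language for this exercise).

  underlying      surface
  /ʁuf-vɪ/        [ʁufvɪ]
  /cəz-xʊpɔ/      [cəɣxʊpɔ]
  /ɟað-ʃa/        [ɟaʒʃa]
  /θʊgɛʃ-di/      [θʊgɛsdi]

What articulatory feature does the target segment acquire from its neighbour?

place

The segment that alternates is /z/, which surfaces as [ɣ] when adjacent to /x/.
/z/ is alveolar while /x/ is velar; the output [ɣ] is velar, matching the trigger — so the feature that spreads is place.
The same holds elsewhere in the data: /ð/ → [ʒ] before /ʃ/ (dental → postalveolar, matching postalveolar); /ʃ/ → [s] before /d/ (postalveolar → alveolar, matching alveolar) — only place changes, and always toward the following segment.
Nothing changes in [ʁufvɪ]: there the adjacent consonants already agree in place (/f/ and /v/ are both labiodental), so this form is consistent with the same rule.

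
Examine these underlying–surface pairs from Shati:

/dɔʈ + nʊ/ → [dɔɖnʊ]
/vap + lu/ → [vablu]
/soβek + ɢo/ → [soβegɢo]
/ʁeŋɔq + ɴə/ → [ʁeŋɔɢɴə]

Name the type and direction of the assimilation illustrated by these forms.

regressive voicing assimilation

Comparing underlying and surface forms, /ʈ/ → [ɖ] is the alternation; the neighbouring /n/ is constant.
/ʈ/ is voiceless while /n/ is voiced; the output [ɖ] is voiced, matching the trigger — so the feature that spreads is voicing.
Place and manner are unchanged, so the assimilation is partial, not total.
The same holds elsewhere in the data: /p/ → [b] before /l/ (voiceless → voiced, matching voiced); /k/ → [g] before /ɢ/ (voiceless → voiced, matching voiced); /q/ → [ɢ] before /ɴ/ (voiceless → voiced, matching voiced) — only voicing changes, and always toward the following segment.
The trigger is the following segment, so the direction is regressive (anticipatory).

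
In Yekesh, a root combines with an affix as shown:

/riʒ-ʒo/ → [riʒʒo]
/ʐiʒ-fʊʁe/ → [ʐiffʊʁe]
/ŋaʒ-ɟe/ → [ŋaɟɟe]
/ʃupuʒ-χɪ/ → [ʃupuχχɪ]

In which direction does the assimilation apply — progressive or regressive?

regressive

Underlying /ʒ/ is realised as [f] next to /f/; /f/ itself does not change.
The output [f] is identical to the trigger /f/ — every feature (place, manner, voicing) has been copied — so this is total assimilation.
The remaining alternations confirm this: /ʒ/ → [ɟ] before /ɟ/; /ʒ/ → [χ] before /χ/ — in each case the output is a copy of the following consonant.
In [riʒʒo] the two consonants at the boundary are already identical (/ʒ/ + /ʒ/), so the rule applies vacuously and nothing changes.
Since the segment that changes precedes the conditioning segment, the assimilation is regressive.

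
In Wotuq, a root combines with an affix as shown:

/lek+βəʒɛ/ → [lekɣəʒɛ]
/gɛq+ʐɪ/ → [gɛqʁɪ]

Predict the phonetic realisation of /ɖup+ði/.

The data show progressive place assimilation: /β/ → [ɣ] after /k/; /ʐ/ → [ʁ] after /q/. In each pair only place changes, matching the preceding consonant, while manner and voice stay constant.
/ð/ is a voiced dental fricative. The preceding trigger /p/ is bilabial, so /ð/ must become bilabial as well.
A voiced bilabial fricative is [β], so the surface segment is [β].

[ɖupβi]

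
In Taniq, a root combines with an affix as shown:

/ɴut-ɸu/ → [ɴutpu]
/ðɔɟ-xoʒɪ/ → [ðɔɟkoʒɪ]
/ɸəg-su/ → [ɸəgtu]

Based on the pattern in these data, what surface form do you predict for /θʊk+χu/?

The data show progressive manner assimilation: /ɸ/ → [p] after /t/; /x/ → [k] after /ɟ/; /s/ → [t] after /g/. In each pair only manner changes, matching the preceding consonant, while place and voice stay constant.
The rule targets /χ/ (voiceless uvular fricative), which sits after the trigger /k/ (stop).
Changing only its manner to stop gives [q] — the voiceless uvular stop.

[θʊkqu]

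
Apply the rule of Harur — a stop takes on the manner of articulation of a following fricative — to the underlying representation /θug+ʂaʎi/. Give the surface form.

The rule targets /g/ (voiced velar stop), which sits before the trigger /ʂ/ (fricative).
A voiced velar fricative is [ɣ], so the surface segment is [ɣ].

[θuɣʂaʎi]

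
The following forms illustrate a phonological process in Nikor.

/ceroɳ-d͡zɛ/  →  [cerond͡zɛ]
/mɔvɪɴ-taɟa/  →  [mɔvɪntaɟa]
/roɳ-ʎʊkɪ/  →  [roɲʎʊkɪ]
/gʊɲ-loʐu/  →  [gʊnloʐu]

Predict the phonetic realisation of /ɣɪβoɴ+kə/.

The data show regressive place assimilation: /ɳ/ → [n] before /d͡z/; /ɴ/ → [n] before /t/; /ɳ/ → [ɲ] before /ʎ/; /ɲ/ → [n] before /l/. In each pair only place changes, matching the following consonant, while manner and voice stay constant.
/ɴ/ is a voiced uvular nasal. The following trigger /k/ is velar, so /ɴ/ must become velar as well.
The voiced velar nasal is [ŋ], so /ɴ/ → [ŋ].

[ɣɪβoŋkə]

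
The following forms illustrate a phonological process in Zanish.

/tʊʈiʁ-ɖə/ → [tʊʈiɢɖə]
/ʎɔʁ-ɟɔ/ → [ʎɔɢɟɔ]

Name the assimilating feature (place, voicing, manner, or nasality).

manner

The segment that alternates is /ʁ/, which surfaces as [ɢ] when adjacent to /ɖ/.
The change fricative → stop matches the manner of the following /ɖ/, identifying this as manner assimilation.
The same holds elsewhere in the data: /ʁ/ → [ɢ] before /ɟ/ (fricative → stop, matching a stop) — only manner changes, and always toward the following segment.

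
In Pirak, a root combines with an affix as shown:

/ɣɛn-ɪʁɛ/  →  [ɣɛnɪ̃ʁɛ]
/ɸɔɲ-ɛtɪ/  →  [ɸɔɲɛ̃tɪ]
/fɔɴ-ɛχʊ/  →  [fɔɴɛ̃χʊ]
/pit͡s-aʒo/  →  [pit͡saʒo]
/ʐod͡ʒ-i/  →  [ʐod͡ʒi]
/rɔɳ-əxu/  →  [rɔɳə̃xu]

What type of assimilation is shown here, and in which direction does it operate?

The vowel /ɪ/ surfaces as nasalised [ɪ̃] next to the preceding nasal /n/ — it has acquired the [+nasal] feature of its neighbour.
Likewise in the remaining data: /ɛ/ → [ɛ̃] after /ɲ/; /ɛ/ → [ɛ̃] after /ɴ/; /ə/ → [ə̃] after /ɳ/ — each time a vowel is nasalised next to a preceding nasal.
No change occurs in [pit͡saʒo], [ʐod͡ʒi] because the vowel at the boundary is adjacent to an oral consonant, not a nasal (/a/ next to /t͡s/; /i/ next to /d͡ʒ/).
Because the conditioning nasal is to the left of the vowel that changes, the process is progressive (perseverative).

progressive nasality assimilation (vowel nasalisation)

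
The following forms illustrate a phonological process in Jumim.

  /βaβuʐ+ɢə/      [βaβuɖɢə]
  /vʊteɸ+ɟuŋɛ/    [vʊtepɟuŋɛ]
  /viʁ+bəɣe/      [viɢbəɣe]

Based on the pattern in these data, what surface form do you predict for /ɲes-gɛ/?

[ɲetgɛ]

The data show regressive manner assimilation: /ʐ/ → [ɖ] before /ɢ/; /ɸ/ → [p] before /ɟ/; /ʁ/ → [ɢ] before /b/. In each pair only manner changes, matching the following consonant, while place and voice stay constant.
/s/ is a voiceless alveolar fricative. The following trigger /g/ is a stop, so /s/ must become a stop as well.
Changing only its manner to stop gives [t] — the voiceless alveolar stop.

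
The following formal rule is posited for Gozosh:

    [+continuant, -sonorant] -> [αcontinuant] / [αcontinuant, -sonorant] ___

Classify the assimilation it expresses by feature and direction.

The shared variable α links the value of [continuant] on the target to that of the neighbouring obstruent. [continuant] distinguishes stops from fricatives — a manner-of-articulation feature — so this is manner assimilation.
Since the environment is written before the underscore, the trigger precedes the target; the direction is progressive.

progressive manner assimilation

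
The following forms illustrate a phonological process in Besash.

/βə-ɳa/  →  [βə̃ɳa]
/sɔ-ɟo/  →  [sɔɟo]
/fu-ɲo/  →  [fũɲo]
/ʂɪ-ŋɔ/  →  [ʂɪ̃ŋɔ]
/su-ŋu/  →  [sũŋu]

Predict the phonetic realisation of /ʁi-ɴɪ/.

[ʁĩɴɪ]

The data show regressive nasality assimilation (vowel nasalisation): /ə/ → [ə̃] before /ɳ/; /u/ → [ũ] before /ɲ/; /ɪ/ → [ɪ̃] before /ŋ/; /u/ → [ũ] before /ŋ/ — a vowel is nasalised by an immediately following nasal consonant.
No change occurs in [sɔɟo] because the vowel at the boundary is adjacent to an oral consonant, not a nasal (/ɔ/ next to /ɟ/).
The vowel /i/ is adjacent to the following nasal /ɴ/, so it acquires [+nasal] and surfaces as [ĩ].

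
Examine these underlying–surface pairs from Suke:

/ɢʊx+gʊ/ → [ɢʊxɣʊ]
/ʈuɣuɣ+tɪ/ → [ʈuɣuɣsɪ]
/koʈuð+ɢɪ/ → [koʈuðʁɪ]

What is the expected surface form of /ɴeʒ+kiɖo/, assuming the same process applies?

[ɴeʒxiɖo]

The data show progressive manner assimilation: /g/ → [ɣ] after /x/; /t/ → [s] after /ɣ/; /ɢ/ → [ʁ] after /ð/. In each pair only manner changes, matching the preceding consonant, while place and voice stay constant.
/k/ is a voiceless velar stop. The preceding trigger /ʒ/ is a fricative, so /k/ must become a fricative as well.
Changing only its manner to fricative gives [x] — the voiceless velar fricative.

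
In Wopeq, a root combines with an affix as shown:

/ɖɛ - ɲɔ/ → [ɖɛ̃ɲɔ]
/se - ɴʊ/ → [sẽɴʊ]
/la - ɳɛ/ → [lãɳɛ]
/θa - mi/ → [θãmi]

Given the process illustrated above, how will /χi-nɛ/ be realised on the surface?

[χĩnɛ]

The data show regressive nasality assimilation (vowel nasalisation): /ɛ/ → [ɛ̃] before /ɲ/; /e/ → [ẽ] before /ɴ/; /a/ → [ã] before /ɳ/; /a/ → [ã] before /m/ — a vowel is nasalised by an immediately following nasal consonant.
The vowel /i/ is adjacent to the following nasal /n/, so it acquires [+nasal] and surfaces as [ĩ].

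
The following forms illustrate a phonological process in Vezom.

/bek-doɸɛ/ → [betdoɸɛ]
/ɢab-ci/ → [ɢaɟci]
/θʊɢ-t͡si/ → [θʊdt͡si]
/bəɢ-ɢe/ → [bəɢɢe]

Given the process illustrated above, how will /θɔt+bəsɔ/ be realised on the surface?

The data show regressive place assimilation: /k/ → [t] before /d/; /b/ → [ɟ] before /c/; /ɢ/ → [d] before /t͡s/. In each pair only place changes, matching the following consonant, while manner and voice stay constant.
No alternation appears in [bəɢɢe]: there the adjacent consonants already agree in place (/ɢ/ and /ɢ/ are both uvular), so this form is consistent with the same rule.
/t/ is a voiceless alveolar stop. The following trigger /b/ is bilabial, so /t/ must become bilabial as well.
A voiceless bilabial stop is [p], so the surface segment is [p].

[θɔpbəsɔ]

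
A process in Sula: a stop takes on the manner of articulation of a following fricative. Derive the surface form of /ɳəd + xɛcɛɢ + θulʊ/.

The rule targets /d/ (voiced alveolar stop), which sits before the trigger /x/ (fricative).
The voiced alveolar fricative is [z], so /d/ → [z].
At the second juncture, /ɢ/ likewise becomes [ʁ] adjacent to /θ/.

[ɳəzxɛcɛʁθulʊ]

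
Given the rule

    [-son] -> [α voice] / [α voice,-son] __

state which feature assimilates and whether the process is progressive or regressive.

The rule copies [voice] from the environment onto the target, so the assimilating feature is voicing.
The conditioning segment sits to the left of the focus bar, meaning the trigger precedes the segment that changes — progressive assimilation.

progressive voicing assimilation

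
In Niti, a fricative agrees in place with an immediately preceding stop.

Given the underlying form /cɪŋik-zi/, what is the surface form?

[cɪŋikɣi]

/z/ is a voiced alveolar fricative. The preceding trigger /k/ is velar, so /z/ must become velar as well.
A voiced velar fricative is [ɣ], so the surface segment is [ɣ].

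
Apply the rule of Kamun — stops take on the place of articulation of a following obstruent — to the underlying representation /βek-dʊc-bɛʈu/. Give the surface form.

[βetdʊpbɛʈu]

/k/ is a voiceless velar stop. The following trigger /d/ is alveolar, so /k/ must become alveolar as well.
Changing only its place to alveolar gives [t] — the voiceless alveolar stop.
At the second juncture, /c/ likewise becomes [p] adjacent to /b/.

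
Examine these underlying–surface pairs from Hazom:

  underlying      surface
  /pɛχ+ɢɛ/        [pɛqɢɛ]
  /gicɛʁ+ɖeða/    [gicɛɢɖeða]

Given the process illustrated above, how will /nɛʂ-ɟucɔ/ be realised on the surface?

[nɛʈɟucɔ]

The data show regressive manner assimilation: /χ/ → [q] before /ɢ/; /ʁ/ → [ɢ] before /ɖ/. In each pair only manner changes, matching the following consonant, while place and voice stay constant.
The rule targets /ʂ/ (voiceless retroflex fricative), which sits before the trigger /ɟ/ (stop).
The voiceless retroflex stop is [ʈ], so /ʂ/ → [ʈ].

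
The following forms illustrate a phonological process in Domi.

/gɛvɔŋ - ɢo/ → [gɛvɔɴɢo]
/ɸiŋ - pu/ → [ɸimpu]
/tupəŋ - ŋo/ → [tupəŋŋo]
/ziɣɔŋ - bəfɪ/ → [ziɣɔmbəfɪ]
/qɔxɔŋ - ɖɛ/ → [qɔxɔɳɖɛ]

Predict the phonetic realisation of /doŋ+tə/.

The data show regressive place assimilation: /ŋ/ → [ɴ] before /ɢ/; /ŋ/ → [m] before /p/; /ŋ/ → [m] before /b/; /ŋ/ → [ɳ] before /ɖ/. In each pair only place changes, matching the following consonant, while manner and voice stay constant.
Nothing changes in [tupəŋŋo]: there the adjacent consonants already agree in place (/ŋ/ and /ŋ/ are both velar), so this form is consistent with the same rule.
The rule targets /ŋ/ (voiced velar nasal), which sits before the trigger /t/ (alveolar).
The voiced alveolar nasal is [n], so /ŋ/ → [n].

[dontə]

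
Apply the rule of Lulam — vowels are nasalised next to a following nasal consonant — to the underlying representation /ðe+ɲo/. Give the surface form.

[ðẽɲo]

/e/ sits next to the nasal /ɲ/ and is therefore nasalised to [ẽ].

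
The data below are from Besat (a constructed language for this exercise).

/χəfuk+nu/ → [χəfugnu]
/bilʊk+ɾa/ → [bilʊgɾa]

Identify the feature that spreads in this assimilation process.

voicing

Comparing underlying and surface forms, /k/ → [g] is the alternation; the neighbouring /n/ is constant.
/k/ is voiceless while /n/ is voiced; the output [g] is voiced, matching the trigger — so the feature that spreads is voicing.
The other alternating form patterns the same way: /k/ → [g] before /ɾ/ (voiceless → voiced, matching voiced) — only voicing changes, and always toward the following segment.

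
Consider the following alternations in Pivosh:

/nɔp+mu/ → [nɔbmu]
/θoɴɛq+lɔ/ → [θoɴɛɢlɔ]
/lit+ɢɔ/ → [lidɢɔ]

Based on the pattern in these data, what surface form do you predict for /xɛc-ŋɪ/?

The data show regressive voicing assimilation: /p/ → [b] before /m/; /q/ → [ɢ] before /l/; /t/ → [d] before /ɢ/. In each pair only voicing changes, matching the following consonant, while place and manner stay constant.
/c/ is a voiceless palatal stop. The following trigger /ŋ/ is voiced, so /c/ must become voiced as well.
A voiced palatal stop is [ɟ], so the surface segment is [ɟ].

[xɛɟŋɪ]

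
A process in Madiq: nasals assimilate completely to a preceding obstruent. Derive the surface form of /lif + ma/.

[liffa]

/m/ is the segment targeted by the rule; it sits immediately after /f/, so it assimilates completely and surfaces as [f].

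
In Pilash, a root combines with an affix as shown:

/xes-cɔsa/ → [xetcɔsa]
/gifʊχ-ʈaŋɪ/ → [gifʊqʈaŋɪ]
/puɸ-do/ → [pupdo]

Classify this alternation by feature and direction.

regressive manner assimilation

Comparing underlying and surface forms, /s/ → [t] is the alternation; the neighbouring /c/ is constant.
/s/ is a fricative while /c/ is a stop; the output [t] is a stop, matching the trigger — so the feature that spreads is manner.
Place and voice are unchanged, so the assimilation is partial, not total.
The same holds elsewhere in the data: /χ/ → [q] before /ʈ/ (fricative → stop, matching a stop); /ɸ/ → [p] before /d/ (fricative → stop, matching a stop) — only manner changes, and always toward the following segment.
The trigger is the following segment, so the direction is regressive (anticipatory).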